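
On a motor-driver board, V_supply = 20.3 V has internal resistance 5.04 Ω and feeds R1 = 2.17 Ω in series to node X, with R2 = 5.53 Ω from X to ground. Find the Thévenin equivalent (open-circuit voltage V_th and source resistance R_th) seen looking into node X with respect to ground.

R1' = 5.04 + 2.17 = 7.210 Ω (source resistance + R1).
Open-circuit (no load on X): V_th = V_supply · R2/(R1' + R2) = 20.3 × 5.53/(7.210 + 5.53) = 8.812 V.
With V_supply suppressed (replaced by a short), R_th = R1' ‖ R2 = (7.210 × 5.53)/(7.210 + 5.53) = 3.130 Ω.

V_th ≈ 8.81 V, R_th ≈ 3.13 Ω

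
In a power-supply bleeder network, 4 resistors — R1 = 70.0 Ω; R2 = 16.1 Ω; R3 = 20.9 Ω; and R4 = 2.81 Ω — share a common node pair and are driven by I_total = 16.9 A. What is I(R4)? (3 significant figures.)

I ≈ 12.5 A

ΣG = 1/70.0 + 1/16.1 + 1/20.9 + 1/2.81 = 0.4801.
R4 takes the fraction G_k/ΣG = 0.3559/0.4801 = 0.7412, so I = 16.9 × 0.7412 = 12.53 A.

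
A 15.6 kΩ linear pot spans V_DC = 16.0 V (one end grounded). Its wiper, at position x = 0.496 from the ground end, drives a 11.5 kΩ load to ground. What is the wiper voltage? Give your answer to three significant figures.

The pot divides into 7.862 kΩ above the wiper and 7.738 kΩ below.
(x·R_p) ‖ R_L = 4.625 kΩ.
Then V_out = V_DC · 4.625/(7.862 + 4.625) = 5.926 V.
(Unloaded: V_out = x·V_DC = 7.94 V.)

V_out ≈ 5.93 V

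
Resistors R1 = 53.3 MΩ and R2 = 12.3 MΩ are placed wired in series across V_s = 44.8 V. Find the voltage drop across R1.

Total series resistance ΣR = 53.3 + 12.3 = 65.60 MΩ.
By the voltage-divider rule, V = 44.8 × 53.30/65.60 = 36.40 V.

V ≈ 36.4 V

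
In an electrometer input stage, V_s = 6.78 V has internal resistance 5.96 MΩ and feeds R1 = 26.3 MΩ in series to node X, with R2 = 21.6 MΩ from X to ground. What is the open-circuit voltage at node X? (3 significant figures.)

V_th ≈ 2.72 V

R1' = 5.96 + 26.3 = 32.26 MΩ (source resistance + R1).
V_th is the unloaded tap voltage: V_s · R2/(R1'+R2) = 6.78 × 0.4010 = 2.719 V.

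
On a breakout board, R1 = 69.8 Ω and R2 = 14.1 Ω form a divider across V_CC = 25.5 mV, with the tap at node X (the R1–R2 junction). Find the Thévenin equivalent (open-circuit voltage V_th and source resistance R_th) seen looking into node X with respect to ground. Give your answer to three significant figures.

V_th is the unloaded tap voltage: V_CC · R2/(R1+R2) = 25.5 × 0.1681 = 4.285 mV.
With V_CC suppressed (replaced by a short), R_th = R1 ‖ R2 = (69.80 × 14.1)/(69.80 + 14.1) = 11.73 Ω.

V_th ≈ 4.29 mV, R_th ≈ 11.7 Ω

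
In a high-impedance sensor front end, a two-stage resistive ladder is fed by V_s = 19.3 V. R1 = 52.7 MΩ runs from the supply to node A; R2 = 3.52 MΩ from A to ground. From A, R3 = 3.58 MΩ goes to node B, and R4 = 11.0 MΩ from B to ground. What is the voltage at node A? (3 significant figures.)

V_A ≈ 0.985 V

Node A sees R2 in parallel with the series input of stage 2, R3 + R4 = 14.58 MΩ.
Effective lower resistance at A: R2 ‖ 14.58 = 2.835 MΩ.
First divider: V_A = V_s · 2.835/(52.7 + 2.835) = 0.9854 V.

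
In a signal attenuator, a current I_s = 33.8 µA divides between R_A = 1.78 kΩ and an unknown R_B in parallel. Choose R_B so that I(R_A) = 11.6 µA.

R_B ≈ 0.930 kΩ

The fraction through R_A equals R_B/(R_A+R_B).
With f = 0.3432, R_B = R_A · f/(1−f) = 1.78 × 0.5225 = 0.9301 kΩ.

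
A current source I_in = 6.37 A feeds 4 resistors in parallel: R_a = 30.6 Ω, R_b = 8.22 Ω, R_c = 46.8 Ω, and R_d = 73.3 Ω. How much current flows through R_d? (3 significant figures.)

I ≈ 0.459 A

ΣG = 1/30.6 + 1/8.22 + 1/46.8 + 1/73.3 = 0.1893.
Current divider: I(R_d) = I_in · G_k/ΣG = 6.37 × (0.01364/0.1893) = 6.37 × 0.07205 = 0.4590 A.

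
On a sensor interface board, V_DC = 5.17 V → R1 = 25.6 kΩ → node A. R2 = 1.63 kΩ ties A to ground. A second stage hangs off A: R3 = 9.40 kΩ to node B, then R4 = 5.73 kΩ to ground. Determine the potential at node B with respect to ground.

The second stage (R3 + R4 = 15.13 kΩ) loads node A in parallel with R2.
R2 ‖ (R3+R4) = 1.471 kΩ.
V_A = 5.17 × 1.471/(25.6 + 1.471) = 0.2810 V.
Then the unloaded second divider: V_B = V_A × R4/(R3+R4) = 0.2810 × 0.3787 = 0.1064 V.

V_B ≈ 0.106 V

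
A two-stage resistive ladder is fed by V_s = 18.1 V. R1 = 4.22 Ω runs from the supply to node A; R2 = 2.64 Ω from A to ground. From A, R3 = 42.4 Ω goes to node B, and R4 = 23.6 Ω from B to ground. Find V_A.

V_A ≈ 6.80 V

The second stage (R3 + R4 = 66.00 Ω) loads node A in parallel with R2.
R2 ‖ (R3+R4) = 2.538 Ω.
First divider: V_A = V_s · 2.538/(4.22 + 2.538) = 6.798 V.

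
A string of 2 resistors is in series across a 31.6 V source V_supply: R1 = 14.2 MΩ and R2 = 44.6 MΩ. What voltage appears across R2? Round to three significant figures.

V ≈ 24.0 V

Total series resistance ΣR = 14.2 + 44.6 = 58.80 MΩ.
By the voltage-divider rule, V = 31.6 × 44.60/58.80 = 23.97 V.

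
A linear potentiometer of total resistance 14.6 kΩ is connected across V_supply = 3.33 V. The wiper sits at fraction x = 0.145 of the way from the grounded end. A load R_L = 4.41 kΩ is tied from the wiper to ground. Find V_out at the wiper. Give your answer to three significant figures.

Split the track: R_lower = x·R_p = 2.117 kΩ, R_upper = (1−x)·R_p = 12.48 kΩ.
Lower segment in parallel with the load: 2.117 ‖ 4.41 = 1.430 kΩ.
Then V_out = V_supply · 1.430/(12.48 + 1.430) = 0.3423 V.

V_out ≈ 0.342 V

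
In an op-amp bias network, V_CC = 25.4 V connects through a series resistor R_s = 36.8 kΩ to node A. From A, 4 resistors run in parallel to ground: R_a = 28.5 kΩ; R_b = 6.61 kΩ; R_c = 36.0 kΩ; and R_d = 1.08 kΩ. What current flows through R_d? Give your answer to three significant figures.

Parallel bank: R_p = 1/(1/28.5 + 1/6.61 + 1/36.0 + 1/1.08) = 0.8771 kΩ.
V_A = 25.4 × 0.8771/37.68 = 0.5913 V.
I(R_d) = V_A / R_d = 0.5913/1.08 = 0.5475 mA.

I ≈ 0.548 mA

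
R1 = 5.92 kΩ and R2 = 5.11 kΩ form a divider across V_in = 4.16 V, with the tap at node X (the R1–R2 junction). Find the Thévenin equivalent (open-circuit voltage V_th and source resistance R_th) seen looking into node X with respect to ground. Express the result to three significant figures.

Open-circuit (no load on X): V_th = V_in · R2/(R1 + R2) = 4.16 × 5.11/(5.920 + 5.11) = 1.927 V.
Zeroing V_in shorts the top of R1 to ground, so R_th = R1 ‖ R2 = 2.743 kΩ.

V_th ≈ 1.93 V, R_th ≈ 2.74 kΩ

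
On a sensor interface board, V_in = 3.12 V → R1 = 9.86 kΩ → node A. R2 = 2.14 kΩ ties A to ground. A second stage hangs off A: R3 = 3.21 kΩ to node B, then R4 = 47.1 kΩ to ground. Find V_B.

The second stage (R3 + R4 = 50.31 kΩ) loads node A in parallel with R2.
R2 ‖ (R3+R4) = 2.053 kΩ.
So V_A = 3.12 × 0.1723 = 0.5376 V.
V_B = V_A × 0.9362 = 0.5033 V.

V_B ≈ 0.503 V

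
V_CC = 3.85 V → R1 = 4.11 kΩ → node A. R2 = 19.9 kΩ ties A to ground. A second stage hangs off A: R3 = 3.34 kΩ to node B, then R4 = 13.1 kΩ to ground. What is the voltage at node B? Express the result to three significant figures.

V_B ≈ 2.11 V

The second stage (R3 + R4 = 16.44 kΩ) loads node A in parallel with R2.
R2 ‖ (R3+R4) = 9.003 kΩ.
So V_A = 3.85 × 0.6866 = 2.643 V.
Stage 2 is unloaded, so V_B = V_A · R4/(R3+R4) = 2.643 × 13.1/16.44 = 2.106 V.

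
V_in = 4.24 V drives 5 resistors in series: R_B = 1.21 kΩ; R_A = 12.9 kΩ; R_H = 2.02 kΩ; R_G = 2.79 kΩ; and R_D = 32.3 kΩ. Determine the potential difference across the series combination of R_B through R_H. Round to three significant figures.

V ≈ 1.34 V

Series total: ΣR = 1.21 + 12.9 + 2.02 + 2.79 + 32.3 = 51.22 kΩ.
R_{R_B..R_H} = 1.21 + 12.9 + 2.02 = 16.13 kΩ.
Voltage divider: V = V_in · (16.13 / 51.22) = 4.24 × 0.3149 = 1.335 V.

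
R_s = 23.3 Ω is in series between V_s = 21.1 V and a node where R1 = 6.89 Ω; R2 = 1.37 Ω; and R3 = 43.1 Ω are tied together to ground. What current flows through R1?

I ≈ 0.140 A

Combine the parallel branches: R_p = (1/6.89 + 1/1.37 + 1/43.1)⁻¹ = 1.113 Ω.
V_A = 21.1 × 1.113/24.41 = 0.9622 V.
Branch current I = V_A/R1 = 0.9622/6.89 = 0.1396 A.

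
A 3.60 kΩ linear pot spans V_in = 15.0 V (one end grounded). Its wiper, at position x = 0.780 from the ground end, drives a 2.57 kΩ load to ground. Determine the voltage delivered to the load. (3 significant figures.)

V_out ≈ 9.43 V

The pot divides into 0.7920 kΩ above the wiper and 2.808 kΩ below.
Lower segment in parallel with the load: 2.808 ‖ 2.57 = 1.342 kΩ.
Loaded-divider output: V_out = 15.0 × 0.6288 = 9.433 V.
(Unloaded: V_out = x·V_in = 11.7 V.)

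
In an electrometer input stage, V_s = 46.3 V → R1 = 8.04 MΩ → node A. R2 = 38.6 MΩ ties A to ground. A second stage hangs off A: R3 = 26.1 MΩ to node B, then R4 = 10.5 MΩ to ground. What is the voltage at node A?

Looking into the second stage from A: R3 + R4 = 36.60 MΩ appears in parallel with R2.
R2 ‖ (R3+R4) = 18.79 MΩ.
V_A = 46.3 × 18.79/(8.04 + 18.79) = 32.42 V.

V_A ≈ 32.4 V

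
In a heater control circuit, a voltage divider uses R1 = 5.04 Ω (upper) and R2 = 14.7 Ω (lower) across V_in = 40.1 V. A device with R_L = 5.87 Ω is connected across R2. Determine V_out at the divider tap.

V_out ≈ 18.2 V

R2 ‖ R_L = (14.7 × 5.87)/(14.7 + 5.87) = 4.195 Ω.
Then V_out = V_in · R2'/(R1 + R2') = 40.1 × 4.195/9.235 = 18.22 V.
(Unloaded it would be 29.9 V; the load pulls it down.)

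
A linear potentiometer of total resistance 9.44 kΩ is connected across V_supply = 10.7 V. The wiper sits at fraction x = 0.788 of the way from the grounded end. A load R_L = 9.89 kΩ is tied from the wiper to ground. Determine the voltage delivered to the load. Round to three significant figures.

V_out ≈ 7.27 V

Lower segment x·R_p = 7.439 kΩ; upper segment (1−x)·R_p = 2.001 kΩ.
Lower segment in parallel with the load: 7.439 ‖ 9.89 = 4.245 kΩ.
Then V_out = V_supply · 4.245/(2.001 + 4.245) = 7.272 V.
(Unloaded: V_out = x·V_supply = 8.43 V.)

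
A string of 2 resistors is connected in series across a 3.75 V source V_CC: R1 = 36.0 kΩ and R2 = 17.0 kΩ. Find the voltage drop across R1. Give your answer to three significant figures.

V ≈ 2.55 V

ΣR = 36.0 + 17.0 = 53.00 kΩ.
By the voltage-divider rule, V = 3.75 × 36.00/53.00 = 2.547 V.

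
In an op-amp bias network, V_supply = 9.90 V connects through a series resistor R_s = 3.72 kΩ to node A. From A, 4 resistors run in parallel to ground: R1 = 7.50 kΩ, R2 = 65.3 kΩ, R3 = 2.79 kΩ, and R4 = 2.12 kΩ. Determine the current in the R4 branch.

Equivalent of the parallel group: R_p = 1.022 kΩ.
V_A = 9.90 × 1.022/4.742 = 2.133 V.
Branch current I = V_A/R4 = 2.133/2.12 = 1.006 mA.

I ≈ 1.01 mA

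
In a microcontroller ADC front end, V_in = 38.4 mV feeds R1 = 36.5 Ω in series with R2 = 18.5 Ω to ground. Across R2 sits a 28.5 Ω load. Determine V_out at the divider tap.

First combine the lower leg with the load: R2 ‖ R_L = 11.22 Ω.
Then V_out = V_in · R2'/(R1 + R2') = 38.4 × 11.22/47.72 = 9.027 mV.

V_out ≈ 9.03 mV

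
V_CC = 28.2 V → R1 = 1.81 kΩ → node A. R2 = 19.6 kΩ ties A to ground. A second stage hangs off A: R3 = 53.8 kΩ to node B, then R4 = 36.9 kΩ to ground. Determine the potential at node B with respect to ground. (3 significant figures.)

V_B ≈ 10.3 V

Looking into the second stage from A: R3 + R4 = 90.70 kΩ appears in parallel with R2.
R2 ‖ (R3+R4) = 16.12 kΩ.
First divider: V_A = V_CC · 16.12/(1.81 + 16.12) = 25.35 V.
Then the unloaded second divider: V_B = V_A × R4/(R3+R4) = 25.35 × 0.4068 = 10.31 V.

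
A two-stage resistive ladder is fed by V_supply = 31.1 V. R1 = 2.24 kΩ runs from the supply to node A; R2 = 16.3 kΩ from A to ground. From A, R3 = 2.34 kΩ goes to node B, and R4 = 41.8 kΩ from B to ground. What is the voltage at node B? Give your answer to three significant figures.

V_B ≈ 24.8 V

The second stage (R3 + R4 = 44.14 kΩ) loads node A in parallel with R2.
Effective lower resistance at A: R2 ‖ 44.14 = 11.90 kΩ.
V_A = 31.1 × 11.90/(2.24 + 11.90) = 26.17 V.
V_B = V_A × 0.9470 = 24.79 V.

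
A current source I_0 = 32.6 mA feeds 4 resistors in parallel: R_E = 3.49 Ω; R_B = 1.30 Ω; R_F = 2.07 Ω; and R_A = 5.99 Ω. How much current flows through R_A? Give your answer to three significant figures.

I ≈ 3.19 mA

Total conductance ΣG = 1/3.49 + 1/1.30 + 1/2.07 + 1/5.99 = 1.706 (units of 1/Ω).
Current divider: I(R_A) = I_0 · G_k/ΣG = 32.6 × (0.1669/1.706) = 32.6 × 0.09787 = 3.191 mA.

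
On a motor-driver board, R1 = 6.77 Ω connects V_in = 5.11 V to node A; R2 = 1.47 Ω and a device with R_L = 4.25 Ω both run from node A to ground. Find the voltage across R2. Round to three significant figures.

V_out ≈ 0.710 V

The load sits in parallel with R2, giving an effective lower resistance R2' = R2·R_L/(R2+R_L) = 1.092 Ω.
Now apply the divider: V_out = 5.11 × 0.1389 = 0.7099 V.
(Unloaded it would be 0.912 V; the load pulls it down.)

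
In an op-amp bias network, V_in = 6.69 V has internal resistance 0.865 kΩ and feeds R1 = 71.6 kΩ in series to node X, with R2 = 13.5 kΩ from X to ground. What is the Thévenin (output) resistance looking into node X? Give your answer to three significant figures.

R_th ≈ 11.4 kΩ

R1' = 0.865 + 71.6 = 72.46 kΩ (source resistance + R1).
Zeroing V_in shorts the top of R1' to ground, so R_th = R1' ‖ R2 = 11.38 kΩ.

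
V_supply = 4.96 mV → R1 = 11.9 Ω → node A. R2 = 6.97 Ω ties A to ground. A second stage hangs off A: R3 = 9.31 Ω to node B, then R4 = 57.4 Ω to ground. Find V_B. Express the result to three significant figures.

The second stage (R3 + R4 = 66.71 Ω) loads node A in parallel with R2.
Effective lower resistance at A: R2 ‖ 66.71 = 6.311 Ω.
So V_A = 4.96 × 0.3465 = 1.719 mV.
Stage 2 is unloaded, so V_B = V_A · R4/(R3+R4) = 1.719 × 57.4/66.71 = 1.479 mV.

V_B ≈ 1.48 mV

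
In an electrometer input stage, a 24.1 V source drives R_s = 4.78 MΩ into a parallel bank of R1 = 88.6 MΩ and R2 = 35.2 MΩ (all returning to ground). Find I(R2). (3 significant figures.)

Parallel bank: R_p = 1/(1/88.6 + 1/35.2) = 25.19 MΩ.
Node voltage V_A = V_CC · R_p/(R_s + R_p) = 24.1 × 0.8405 = 20.26 V.
I(R2) = V_A / R2 = 20.26/35.2 = 0.5755 µA.
(Equivalently: I_total = 0.8041 µA, then current-divider fraction G_k/ΣG = 0.7157.)

I ≈ 0.575 µA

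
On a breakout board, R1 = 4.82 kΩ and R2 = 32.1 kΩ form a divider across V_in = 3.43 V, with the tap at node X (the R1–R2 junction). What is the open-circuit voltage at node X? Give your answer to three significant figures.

V_th is the unloaded tap voltage: V_in · R2/(R1+R2) = 3.43 × 0.8694 = 2.982 V.

V_th ≈ 2.98 V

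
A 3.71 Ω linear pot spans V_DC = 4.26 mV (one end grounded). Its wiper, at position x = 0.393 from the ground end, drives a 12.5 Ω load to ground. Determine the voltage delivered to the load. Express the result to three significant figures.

V_out ≈ 1.56 mV

Split the track: R_lower = x·R_p = 1.458 Ω, R_upper = (1−x)·R_p = 2.252 Ω.
R_L loads the lower segment: effective lower R = 1.306 Ω.
V_out = 4.26 × 1.306/(2.252 + 1.306) = 1.563 mV.
(Unloaded: V_out = x·V_DC = 1.67 mV.)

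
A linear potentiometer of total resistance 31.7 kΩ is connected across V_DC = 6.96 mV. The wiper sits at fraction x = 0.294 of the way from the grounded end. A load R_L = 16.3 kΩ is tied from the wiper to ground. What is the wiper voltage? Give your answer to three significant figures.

Split the track: R_lower = x·R_p = 9.320 kΩ, R_upper = (1−x)·R_p = 22.38 kΩ.
(x·R_p) ‖ R_L = 5.930 kΩ.
Then V_out = V_DC · 5.930/(22.38 + 5.930) = 1.458 mV.
(Unloaded: V_out = x·V_DC = 2.05 mV.)

V_out ≈ 1.46 mV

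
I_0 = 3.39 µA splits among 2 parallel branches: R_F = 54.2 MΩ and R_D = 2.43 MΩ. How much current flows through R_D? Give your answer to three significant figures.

For two parallel branches, I_k = I_0 · (other R)/(sum of R).
I(R_D) = 3.39 × 54.2/(54.2 + 2.43) = 3.39 × 0.9571 = 3.245 µA.

I ≈ 3.24 µA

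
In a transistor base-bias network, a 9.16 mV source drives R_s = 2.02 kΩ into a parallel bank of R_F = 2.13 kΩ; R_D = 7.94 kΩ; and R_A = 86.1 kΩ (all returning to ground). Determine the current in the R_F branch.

Combine the parallel branches: R_p = (1/2.13 + 1/7.94 + 1/86.1)⁻¹ = 1.647 kΩ.
Node voltage V_A = V_in · R_p/(R_s + R_p) = 9.16 × 0.4492 = 4.115 mV.
Branch current I = V_A/R_F = 4.115/2.13 = 1.932 µA.

I ≈ 1.93 µA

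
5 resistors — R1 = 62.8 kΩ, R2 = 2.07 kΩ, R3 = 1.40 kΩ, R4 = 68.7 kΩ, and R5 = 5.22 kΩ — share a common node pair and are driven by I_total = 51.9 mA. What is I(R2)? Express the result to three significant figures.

Total conductance ΣG = 1/62.8 + 1/2.07 + 1/1.40 + 1/68.7 + 1/5.22 = 1.419 (units of 1/kΩ).
Current divider: I(R2) = I_total · G_k/ΣG = 51.9 × (0.4831/1.419) = 51.9 × 0.3403 = 17.66 mA.

I ≈ 17.7 mA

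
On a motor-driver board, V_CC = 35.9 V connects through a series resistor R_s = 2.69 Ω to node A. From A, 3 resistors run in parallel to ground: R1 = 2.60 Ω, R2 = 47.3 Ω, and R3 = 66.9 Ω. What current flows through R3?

Combine the parallel branches: R_p = (1/2.60 + 1/47.3 + 1/66.9)⁻¹ = 2.377 Ω.
Node voltage V_A = V_CC · R_p/(R_s + R_p) = 35.9 × 0.4691 = 16.84 V.
I(R3) = V_A / R3 = 16.84/66.9 = 0.2517 A.

I ≈ 0.252 A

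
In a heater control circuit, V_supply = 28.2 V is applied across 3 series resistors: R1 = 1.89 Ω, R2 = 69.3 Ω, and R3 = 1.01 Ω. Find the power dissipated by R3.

P ≈ 0.154 W

The common current is I = 28.2/72.20 = 0.3906 A.
P(R3) = I²·R3 = (0.3906)² × 1.01 = 0.1541 W.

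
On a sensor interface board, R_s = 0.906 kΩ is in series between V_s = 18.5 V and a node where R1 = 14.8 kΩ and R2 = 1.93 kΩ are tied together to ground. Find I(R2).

I ≈ 6.26 mA

Equivalent of the parallel group: R_p = 1.707 kΩ.
Node voltage V_A = V_s · R_p/(R_s + R_p) = 18.5 × 0.6533 = 12.09 V.
Branch current I = V_A/R2 = 12.09/1.93 = 6.262 mA.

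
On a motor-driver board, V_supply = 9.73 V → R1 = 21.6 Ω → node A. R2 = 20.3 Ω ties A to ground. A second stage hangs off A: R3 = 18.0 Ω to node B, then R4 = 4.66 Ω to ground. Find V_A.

V_A ≈ 3.22 V

The second stage (R3 + R4 = 22.66 Ω) loads node A in parallel with R2.
R2 ‖ (R3+R4) = 10.71 Ω.
First divider: V_A = V_supply · 10.71/(21.6 + 10.71) = 3.225 V.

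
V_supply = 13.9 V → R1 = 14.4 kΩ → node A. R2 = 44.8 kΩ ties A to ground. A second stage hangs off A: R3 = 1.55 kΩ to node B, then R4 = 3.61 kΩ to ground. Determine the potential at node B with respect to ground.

Node A sees R2 in parallel with the series input of stage 2, R3 + R4 = 5.160 kΩ.
R2 ‖ (R3+R4) = 4.627 kΩ.
First divider: V_A = V_supply · 4.627/(14.4 + 4.627) = 3.380 V.
Then the unloaded second divider: V_B = V_A × R4/(R3+R4) = 3.380 × 0.6996 = 2.365 V.

V_B ≈ 2.36 V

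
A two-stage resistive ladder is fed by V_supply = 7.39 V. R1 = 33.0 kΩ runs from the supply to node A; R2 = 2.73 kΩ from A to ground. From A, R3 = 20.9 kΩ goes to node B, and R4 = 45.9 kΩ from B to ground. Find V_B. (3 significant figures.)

V_B ≈ 0.374 V

Node A sees R2 in parallel with the series input of stage 2, R3 + R4 = 66.80 kΩ.
Effective lower resistance at A: R2 ‖ 66.80 = 2.623 kΩ.
First divider: V_A = V_supply · 2.623/(33.0 + 2.623) = 0.5441 V.
Stage 2 is unloaded, so V_B = V_A · R4/(R3+R4) = 0.5441 × 45.9/66.80 = 0.3739 V.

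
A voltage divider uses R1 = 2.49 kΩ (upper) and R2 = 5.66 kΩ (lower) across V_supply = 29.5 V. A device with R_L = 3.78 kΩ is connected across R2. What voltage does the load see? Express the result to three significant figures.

R2 ‖ R_L = (5.66 × 3.78)/(5.66 + 3.78) = 2.266 kΩ.
Now apply the divider: V_out = 29.5 × 0.4765 = 14.06 V.

V_out ≈ 14.1 V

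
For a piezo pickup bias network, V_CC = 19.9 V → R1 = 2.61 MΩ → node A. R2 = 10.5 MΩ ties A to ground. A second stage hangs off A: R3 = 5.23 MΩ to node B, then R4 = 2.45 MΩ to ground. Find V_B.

Node A sees R2 in parallel with the series input of stage 2, R3 + R4 = 7.680 MΩ.
Effective lower resistance at A: R2 ‖ 7.680 = 4.436 MΩ.
V_A = 19.9 × 4.436/(2.61 + 4.436) = 12.53 V.
V_B = V_A × 0.3190 = 3.997 V.

V_B ≈ 4.00 V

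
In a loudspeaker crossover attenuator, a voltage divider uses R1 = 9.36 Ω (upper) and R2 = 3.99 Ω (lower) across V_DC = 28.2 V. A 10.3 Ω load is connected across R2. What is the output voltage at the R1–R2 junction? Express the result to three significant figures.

V_out ≈ 6.63 V

First combine the lower leg with the load: R2 ‖ R_L = 2.876 Ω.
Voltage divider with the loaded lower leg: V_out = 28.2 × 2.876/(9.36 + 2.876) = 28.2 × 0.2350 = 6.628 V.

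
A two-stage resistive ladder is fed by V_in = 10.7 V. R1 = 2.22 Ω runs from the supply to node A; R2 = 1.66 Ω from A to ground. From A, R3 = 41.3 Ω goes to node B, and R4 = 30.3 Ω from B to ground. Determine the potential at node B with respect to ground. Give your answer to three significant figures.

Node A sees R2 in parallel with the series input of stage 2, R3 + R4 = 71.60 Ω.
R2 ‖ (R3+R4) = 1.622 Ω.
V_A = 10.7 × 1.622/(2.22 + 1.622) = 4.518 V.
Then the unloaded second divider: V_B = V_A × R4/(R3+R4) = 4.518 × 0.4232 = 1.912 V.

V_B ≈ 1.91 V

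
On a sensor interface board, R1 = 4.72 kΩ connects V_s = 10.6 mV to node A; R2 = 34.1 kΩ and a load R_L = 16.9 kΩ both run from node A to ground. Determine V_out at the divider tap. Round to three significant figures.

First combine the lower leg with the load: R2 ‖ R_L = 11.30 kΩ.
Now apply the divider: V_out = 10.6 × 0.7054 = 7.477 mV.
(Unloaded it would be 9.31 mV; the load pulls it down.)

V_out ≈ 7.48 mV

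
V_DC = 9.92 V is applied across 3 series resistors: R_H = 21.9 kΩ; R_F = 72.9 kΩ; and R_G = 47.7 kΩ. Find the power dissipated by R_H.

P ≈ 0.106 mW

Series current I = V_DC/ΣR = 9.92/142.5 = 0.06961 mA.
P(R_H) = I²·R_H = (0.06961)² × 21.9 = 0.1061 mW.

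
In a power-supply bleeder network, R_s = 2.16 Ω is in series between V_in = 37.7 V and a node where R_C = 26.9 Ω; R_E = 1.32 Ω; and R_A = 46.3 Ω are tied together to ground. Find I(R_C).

Combine the parallel branches: R_p = (1/26.9 + 1/1.32 + 1/46.3)⁻¹ = 1.225 Ω.
V_A = 37.7 × 1.225/3.385 = 13.64 V.
Branch current I = V_A/R_C = 13.64/26.9 = 0.5072 A.

I ≈ 0.507 A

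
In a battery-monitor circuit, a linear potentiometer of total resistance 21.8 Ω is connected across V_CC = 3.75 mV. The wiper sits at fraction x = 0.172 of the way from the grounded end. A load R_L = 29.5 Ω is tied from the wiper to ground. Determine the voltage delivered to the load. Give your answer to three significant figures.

V_out ≈ 0.584 mV

Lower segment x·R_p = 3.750 Ω; upper segment (1−x)·R_p = 18.05 Ω.
(x·R_p) ‖ R_L = 3.327 Ω.
Loaded-divider output: V_out = 3.75 × 0.1556 = 0.5836 mV.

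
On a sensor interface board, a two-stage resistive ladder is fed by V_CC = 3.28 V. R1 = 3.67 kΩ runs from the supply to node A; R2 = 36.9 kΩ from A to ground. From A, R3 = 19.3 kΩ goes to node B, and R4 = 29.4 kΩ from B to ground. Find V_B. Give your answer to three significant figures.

V_B ≈ 1.69 V

The second stage (R3 + R4 = 48.70 kΩ) loads node A in parallel with R2.
Effective lower resistance at A: R2 ‖ 48.70 = 20.99 kΩ.
First divider: V_A = V_CC · 20.99/(3.67 + 20.99) = 2.792 V.
V_B = V_A × 0.6037 = 1.685 V.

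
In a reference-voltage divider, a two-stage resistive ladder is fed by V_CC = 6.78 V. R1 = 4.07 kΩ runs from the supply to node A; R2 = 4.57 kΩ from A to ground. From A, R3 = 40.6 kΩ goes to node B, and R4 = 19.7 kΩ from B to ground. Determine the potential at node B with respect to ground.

The second stage (R3 + R4 = 60.30 kΩ) loads node A in parallel with R2.
R2 ‖ (R3+R4) = 4.248 kΩ.
So V_A = 6.78 × 0.5107 = 3.463 V.
Then the unloaded second divider: V_B = V_A × R4/(R3+R4) = 3.463 × 0.3267 = 1.131 V.

V_B ≈ 1.13 V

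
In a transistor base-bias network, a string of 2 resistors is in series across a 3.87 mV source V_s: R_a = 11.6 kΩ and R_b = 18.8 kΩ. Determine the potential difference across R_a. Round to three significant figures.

V ≈ 1.48 mV

Series total: ΣR = 11.6 + 18.8 = 30.40 kΩ.
By the voltage-divider rule, V = 3.87 × 11.60/30.40 = 1.477 mV.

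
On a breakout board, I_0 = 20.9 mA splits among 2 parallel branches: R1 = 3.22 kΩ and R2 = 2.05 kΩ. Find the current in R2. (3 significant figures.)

I ≈ 12.8 mA

For two parallel branches, I_k = I_0 · (other R)/(sum of R).
I(R2) = 20.9 × 3.22/(3.22 + 2.05) = 20.9 × 0.6110 = 12.77 mA.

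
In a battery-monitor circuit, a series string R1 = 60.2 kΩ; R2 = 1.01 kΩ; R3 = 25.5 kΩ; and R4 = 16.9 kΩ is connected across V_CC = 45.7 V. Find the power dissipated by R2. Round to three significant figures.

Series current I = V_CC/ΣR = 45.7/103.6 = 0.4411 mA.
P = I²R = 0.1945 × 1.01 = 0.1965 mW.

P ≈ 0.196 mW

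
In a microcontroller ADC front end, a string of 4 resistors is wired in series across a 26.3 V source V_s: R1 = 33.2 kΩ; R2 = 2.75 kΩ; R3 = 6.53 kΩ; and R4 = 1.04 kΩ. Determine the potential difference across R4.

V ≈ 0.628 V

Total series resistance ΣR = 33.2 + 2.75 + 6.53 + 1.04 = 43.52 kΩ.
Voltage divider: V = V_s · (1.040 / 43.52) = 26.3 × 0.02390 = 0.6285 V.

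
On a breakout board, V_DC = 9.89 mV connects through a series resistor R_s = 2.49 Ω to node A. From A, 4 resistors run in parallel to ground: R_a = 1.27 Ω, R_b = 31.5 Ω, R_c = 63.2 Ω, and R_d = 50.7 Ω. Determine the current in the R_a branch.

I ≈ 2.49 mA

Parallel bank: R_p = 1/(1/1.27 + 1/31.5 + 1/63.2 + 1/50.7) = 1.170 Ω.
V_A by voltage divider: V_A = 9.89 × 1.170/(2.49 + 1.170) = 3.162 mV.
Branch current I = V_A/R_a = 3.162/1.27 = 2.489 mA.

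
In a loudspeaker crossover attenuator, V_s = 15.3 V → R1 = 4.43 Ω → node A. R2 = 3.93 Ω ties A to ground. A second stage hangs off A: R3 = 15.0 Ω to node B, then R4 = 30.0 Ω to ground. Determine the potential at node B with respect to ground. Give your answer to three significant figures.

The second stage (R3 + R4 = 45.00 Ω) loads node A in parallel with R2.
R2 ‖ (R3+R4) = 3.614 Ω.
First divider: V_A = V_s · 3.614/(4.43 + 3.614) = 6.874 V.
Then the unloaded second divider: V_B = V_A × R4/(R3+R4) = 6.874 × 0.6667 = 4.583 V.

V_B ≈ 4.58 V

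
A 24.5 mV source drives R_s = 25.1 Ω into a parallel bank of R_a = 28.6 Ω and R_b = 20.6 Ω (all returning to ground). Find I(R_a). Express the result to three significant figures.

Parallel bank: R_p = 1/(1/28.6 + 1/20.6) = 11.97 Ω.
Node voltage V_A = V_DC · R_p/(R_s + R_p) = 24.5 × 0.3230 = 7.913 mV.
I(R_a) = V_A / R_a = 7.913/28.6 = 0.2767 mA.

I ≈ 0.277 mA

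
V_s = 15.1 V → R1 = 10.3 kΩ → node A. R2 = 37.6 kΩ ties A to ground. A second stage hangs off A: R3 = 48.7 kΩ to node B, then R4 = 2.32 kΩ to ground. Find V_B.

The second stage (R3 + R4 = 51.02 kΩ) loads node A in parallel with R2.
Effective lower resistance at A: R2 ‖ 51.02 = 21.65 kΩ.
V_A = 15.1 × 21.65/(10.3 + 21.65) = 10.23 V.
V_B = V_A × 0.04547 = 0.4653 V.

V_B ≈ 0.465 V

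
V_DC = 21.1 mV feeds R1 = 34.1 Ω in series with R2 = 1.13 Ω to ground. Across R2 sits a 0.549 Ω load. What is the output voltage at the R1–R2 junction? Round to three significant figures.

R2 ‖ R_L = (1.13 × 0.549)/(1.13 + 0.549) = 0.3695 Ω.
Voltage divider with the loaded lower leg: V_out = 21.1 × 0.3695/(34.1 + 0.3695) = 21.1 × 0.01072 = 0.2262 mV.
(Unloaded it would be 0.677 mV; the load pulls it down.)

V_out ≈ 0.226 mV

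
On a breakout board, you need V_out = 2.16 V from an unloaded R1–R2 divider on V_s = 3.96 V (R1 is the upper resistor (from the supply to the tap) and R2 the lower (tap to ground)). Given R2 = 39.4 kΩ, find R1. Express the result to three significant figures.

R1 ≈ 32.8 kΩ

Required fraction k = V_out/V_s = 0.5455.
R1 = R2·(1/k − 1) = 39.4 × 0.8333 = 32.83 kΩ.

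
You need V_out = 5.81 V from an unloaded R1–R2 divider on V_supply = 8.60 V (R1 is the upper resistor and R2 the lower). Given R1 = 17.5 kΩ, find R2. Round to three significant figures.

The divider ratio is R2/(R1+R2) = 5.81/8.60 = 0.6756.
Rearranging, R2 = R1·k/(1−k) = 17.5 × 2.082 = 36.44 kΩ.

R2 ≈ 36.4 kΩ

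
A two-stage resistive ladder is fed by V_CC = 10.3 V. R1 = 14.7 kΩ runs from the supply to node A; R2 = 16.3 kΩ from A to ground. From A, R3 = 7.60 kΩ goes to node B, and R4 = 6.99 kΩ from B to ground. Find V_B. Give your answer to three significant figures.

V_B ≈ 1.70 V

The second stage (R3 + R4 = 14.59 kΩ) loads node A in parallel with R2.
Effective lower resistance at A: R2 ‖ 14.59 = 7.699 kΩ.
First divider: V_A = V_CC · 7.699/(14.7 + 7.699) = 3.540 V.
Stage 2 is unloaded, so V_B = V_A · R4/(R3+R4) = 3.540 × 6.99/14.59 = 1.696 V.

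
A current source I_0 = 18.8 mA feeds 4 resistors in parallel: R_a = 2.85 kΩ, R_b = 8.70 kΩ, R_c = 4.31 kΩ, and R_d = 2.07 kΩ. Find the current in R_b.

ΣG = 1/2.85 + 1/8.70 + 1/4.31 + 1/2.07 = 1.181.
Current divider: I(R_b) = I_0 · G_k/ΣG = 18.8 × (0.1149/1.181) = 18.8 × 0.09733 = 1.830 mA.

I ≈ 1.83 mA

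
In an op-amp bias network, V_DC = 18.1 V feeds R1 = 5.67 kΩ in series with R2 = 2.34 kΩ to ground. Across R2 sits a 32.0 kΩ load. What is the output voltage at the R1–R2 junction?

The load sits in parallel with R2, giving an effective lower resistance R2' = R2·R_L/(R2+R_L) = 2.181 kΩ.
Then V_out = V_DC · R2'/(R1 + R2') = 18.1 × 2.181/7.851 = 5.027 V.

V_out ≈ 5.03 V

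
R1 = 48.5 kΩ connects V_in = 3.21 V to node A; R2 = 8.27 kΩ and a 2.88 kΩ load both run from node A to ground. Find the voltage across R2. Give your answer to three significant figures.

R2 ‖ R_L = (8.27 × 2.88)/(8.27 + 2.88) = 2.136 kΩ.
Voltage divider with the loaded lower leg: V_out = 3.21 × 2.136/(48.5 + 2.136) = 3.21 × 0.04219 = 0.1354 V.

V_out ≈ 0.135 V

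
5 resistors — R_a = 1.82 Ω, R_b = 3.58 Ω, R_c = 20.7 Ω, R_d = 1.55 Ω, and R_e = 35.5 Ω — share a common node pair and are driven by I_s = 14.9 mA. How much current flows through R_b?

I ≈ 2.68 mA

ΣG = 1/1.82 + 1/3.58 + 1/20.7 + 1/1.55 + 1/35.5 = 1.550.
R_b takes the fraction G_k/ΣG = 0.2793/1.550 = 0.1802, so I = 14.9 × 0.1802 = 2.684 mA.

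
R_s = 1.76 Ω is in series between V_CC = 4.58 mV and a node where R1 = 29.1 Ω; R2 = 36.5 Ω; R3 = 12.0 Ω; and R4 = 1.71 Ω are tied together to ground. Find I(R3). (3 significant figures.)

Parallel bank: R_p = 1/(1/29.1 + 1/36.5 + 1/12.0 + 1/1.71) = 1.370 Ω.
V_A = 4.58 × 1.370/3.130 = 2.005 mV.
I(R3) = V_A / R3 = 2.005/12.0 = 0.1671 mA.
(Check via current divider: I_total = 1.463 mA; share G_k/ΣG = 0.1142 → same result.)

I ≈ 0.167 mA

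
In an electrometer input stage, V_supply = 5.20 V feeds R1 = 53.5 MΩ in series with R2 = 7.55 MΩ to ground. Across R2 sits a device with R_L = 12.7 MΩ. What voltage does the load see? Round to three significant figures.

First combine the lower leg with the load: R2 ‖ R_L = 4.735 MΩ.
Voltage divider with the loaded lower leg: V_out = 5.20 × 4.735/(53.5 + 4.735) = 5.20 × 0.08131 = 0.4228 V.

V_out ≈ 0.423 V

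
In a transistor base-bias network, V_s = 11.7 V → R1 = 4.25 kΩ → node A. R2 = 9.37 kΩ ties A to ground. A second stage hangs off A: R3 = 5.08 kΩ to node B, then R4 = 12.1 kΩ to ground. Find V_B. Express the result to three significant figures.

V_B ≈ 4.84 V

Looking into the second stage from A: R3 + R4 = 17.18 kΩ appears in parallel with R2.
R2 ‖ (R3+R4) = 6.063 kΩ.
First divider: V_A = V_s · 6.063/(4.25 + 6.063) = 6.878 V.
Then the unloaded second divider: V_B = V_A × R4/(R3+R4) = 6.878 × 0.7043 = 4.845 V.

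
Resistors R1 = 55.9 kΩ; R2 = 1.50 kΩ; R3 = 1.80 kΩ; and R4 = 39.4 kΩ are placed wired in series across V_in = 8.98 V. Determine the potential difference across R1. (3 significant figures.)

V ≈ 5.09 V

Series total: ΣR = 55.9 + 1.50 + 1.80 + 39.4 = 98.60 kΩ.
Voltage divider: V = V_in · (55.90 / 98.60) = 8.98 × 0.5669 = 5.091 V.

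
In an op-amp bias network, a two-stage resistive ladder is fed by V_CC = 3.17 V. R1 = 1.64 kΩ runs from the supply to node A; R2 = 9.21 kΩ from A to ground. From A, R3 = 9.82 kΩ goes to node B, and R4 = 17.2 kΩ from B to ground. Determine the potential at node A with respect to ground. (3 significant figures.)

V_A ≈ 2.56 V

Node A sees R2 in parallel with the series input of stage 2, R3 + R4 = 27.02 kΩ.
R2 ‖ (R3+R4) = 6.869 kΩ.
So V_A = 3.17 × 0.8073 = 2.559 V.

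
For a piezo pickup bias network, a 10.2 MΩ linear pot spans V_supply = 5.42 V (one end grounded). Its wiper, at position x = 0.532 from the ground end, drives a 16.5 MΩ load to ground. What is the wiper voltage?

V_out ≈ 2.50 V

Lower segment x·R_p = 5.426 MΩ; upper segment (1−x)·R_p = 4.774 MΩ.
(x·R_p) ‖ R_L = 4.083 MΩ.
V_out = 5.42 × 4.083/(4.774 + 4.083) = 2.499 V.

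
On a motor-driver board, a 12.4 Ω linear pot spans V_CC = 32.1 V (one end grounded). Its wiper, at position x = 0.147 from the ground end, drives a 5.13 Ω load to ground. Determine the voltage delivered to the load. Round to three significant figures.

V_out ≈ 3.62 V

The pot divides into 10.58 Ω above the wiper and 1.823 Ω below.
Lower segment in parallel with the load: 1.823 ‖ 5.13 = 1.345 Ω.
V_out = 32.1 × 1.345/(10.58 + 1.345) = 3.621 V.
(Unloaded: V_out = x·V_CC = 4.72 V.)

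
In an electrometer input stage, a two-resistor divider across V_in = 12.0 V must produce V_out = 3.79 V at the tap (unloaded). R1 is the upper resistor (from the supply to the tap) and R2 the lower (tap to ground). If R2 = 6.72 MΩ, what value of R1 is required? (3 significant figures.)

Required fraction k = V_out/V_in = 0.3158.
Rearranging, R1 = R2·(1−k)/k = 6.72 × 2.166 = 14.56 MΩ.

R1 ≈ 14.6 MΩ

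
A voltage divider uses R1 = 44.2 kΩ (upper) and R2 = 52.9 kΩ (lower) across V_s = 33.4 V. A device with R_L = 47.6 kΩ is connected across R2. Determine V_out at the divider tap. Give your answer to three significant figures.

V_out ≈ 12.1 V

First combine the lower leg with the load: R2 ‖ R_L = 25.06 kΩ.
Then V_out = V_s · R2'/(R1 + R2') = 33.4 × 25.06/69.26 = 12.08 V.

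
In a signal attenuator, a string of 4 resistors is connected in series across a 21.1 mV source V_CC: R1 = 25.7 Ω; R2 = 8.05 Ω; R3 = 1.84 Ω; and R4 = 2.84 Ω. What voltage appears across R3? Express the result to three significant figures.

ΣR = 25.7 + 8.05 + 1.84 + 2.84 = 38.43 Ω.
By the voltage-divider rule, V = 21.1 × 1.840/38.43 = 1.010 mV.

V ≈ 1.01 mV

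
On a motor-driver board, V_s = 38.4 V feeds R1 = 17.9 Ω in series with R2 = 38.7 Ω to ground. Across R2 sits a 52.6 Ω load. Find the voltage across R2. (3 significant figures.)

First combine the lower leg with the load: R2 ‖ R_L = 22.30 Ω.
Now apply the divider: V_out = 38.4 × 0.5547 = 21.30 V.

V_out ≈ 21.3 V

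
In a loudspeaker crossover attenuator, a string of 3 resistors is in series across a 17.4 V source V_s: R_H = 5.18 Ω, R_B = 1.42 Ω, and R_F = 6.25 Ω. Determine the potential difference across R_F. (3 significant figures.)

Series total: ΣR = 5.18 + 1.42 + 6.25 = 12.85 Ω.
Voltage divider: V = V_s · (6.250 / 12.85) = 17.4 × 0.4864 = 8.463 V.

V ≈ 8.46 V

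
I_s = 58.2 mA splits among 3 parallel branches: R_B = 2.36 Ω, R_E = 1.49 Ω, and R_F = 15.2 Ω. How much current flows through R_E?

I ≈ 33.7 mA

ΣG = 1/2.36 + 1/1.49 + 1/15.2 = 1.161.
Current divider: I(R_E) = I_s · G_k/ΣG = 58.2 × (0.6711/1.161) = 58.2 × 0.5782 = 33.65 mA.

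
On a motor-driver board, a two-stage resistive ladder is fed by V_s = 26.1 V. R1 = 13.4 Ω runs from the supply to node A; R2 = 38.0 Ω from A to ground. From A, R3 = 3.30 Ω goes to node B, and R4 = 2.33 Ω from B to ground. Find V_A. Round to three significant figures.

V_A ≈ 6.99 V

The second stage (R3 + R4 = 5.630 Ω) loads node A in parallel with R2.
R2 ‖ (R3+R4) = 4.904 Ω.
First divider: V_A = V_s · 4.904/(13.4 + 4.904) = 6.992 V.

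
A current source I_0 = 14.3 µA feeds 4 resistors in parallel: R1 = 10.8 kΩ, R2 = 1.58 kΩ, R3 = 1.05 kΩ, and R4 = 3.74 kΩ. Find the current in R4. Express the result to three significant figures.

Conductances: ΣG = 1/10.8 + 1/1.58 + 1/1.05 + 1/3.74 = 1.945 (1/kΩ).
R4 takes the fraction G_k/ΣG = 0.2674/1.945 = 0.1375, so I = 14.3 × 0.1375 = 1.966 µA.

I ≈ 1.97 µA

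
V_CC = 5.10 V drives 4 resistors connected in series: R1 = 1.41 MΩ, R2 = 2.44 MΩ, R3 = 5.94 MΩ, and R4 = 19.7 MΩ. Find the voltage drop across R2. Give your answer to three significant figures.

V ≈ 0.422 V

Total series resistance ΣR = 1.41 + 2.44 + 5.94 + 19.7 = 29.49 MΩ.
Voltage divider: V = V_CC · (2.440 / 29.49) = 5.10 × 0.08274 = 0.4220 V.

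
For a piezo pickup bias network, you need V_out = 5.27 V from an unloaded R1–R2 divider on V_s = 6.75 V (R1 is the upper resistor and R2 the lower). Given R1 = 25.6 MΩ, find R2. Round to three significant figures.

The divider ratio is R2/(R1+R2) = 5.27/6.75 = 0.7807.
So R2 = R1 · V_out/(V_s − V_out) = 25.6 × 5.27/(6.75 − 5.27) = 25.6 × 3.561 = 91.16 MΩ.

R2 ≈ 91.2 MΩ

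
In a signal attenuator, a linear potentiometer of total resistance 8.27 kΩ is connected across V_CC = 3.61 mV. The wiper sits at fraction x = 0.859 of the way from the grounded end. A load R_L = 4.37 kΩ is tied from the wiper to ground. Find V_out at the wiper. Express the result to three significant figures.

Split the track: R_lower = x·R_p = 7.104 kΩ, R_upper = (1−x)·R_p = 1.166 kΩ.
Lower segment in parallel with the load: 7.104 ‖ 4.37 = 2.706 kΩ.
Loaded-divider output: V_out = 3.61 × 0.6988 = 2.523 mV.
(Unloaded: V_out = x·V_CC = 3.10 mV.)

V_out ≈ 2.52 mV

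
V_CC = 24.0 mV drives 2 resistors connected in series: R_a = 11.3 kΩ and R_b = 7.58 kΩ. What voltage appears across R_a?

V ≈ 14.4 mV

Series total: ΣR = 11.3 + 7.58 = 18.88 kΩ.
By the voltage-divider rule, V = 24.0 × 11.30/18.88 = 14.36 mV.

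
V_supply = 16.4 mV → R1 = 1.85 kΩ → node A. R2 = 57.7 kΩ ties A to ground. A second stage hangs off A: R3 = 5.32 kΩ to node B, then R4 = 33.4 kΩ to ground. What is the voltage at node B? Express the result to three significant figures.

V_B ≈ 13.1 mV

The second stage (R3 + R4 = 38.72 kΩ) loads node A in parallel with R2.
Effective lower resistance at A: R2 ‖ 38.72 = 23.17 kΩ.
First divider: V_A = V_supply · 23.17/(1.85 + 23.17) = 15.19 mV.
V_B = V_A × 0.8626 = 13.10 mV.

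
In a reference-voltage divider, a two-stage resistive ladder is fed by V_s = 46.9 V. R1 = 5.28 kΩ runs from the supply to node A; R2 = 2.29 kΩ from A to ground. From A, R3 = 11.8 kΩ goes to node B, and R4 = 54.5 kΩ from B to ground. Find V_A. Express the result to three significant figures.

V_A ≈ 13.9 V

The second stage (R3 + R4 = 66.30 kΩ) loads node A in parallel with R2.
Effective lower resistance at A: R2 ‖ 66.30 = 2.214 kΩ.
V_A = 46.9 × 2.214/(5.28 + 2.214) = 13.85 V.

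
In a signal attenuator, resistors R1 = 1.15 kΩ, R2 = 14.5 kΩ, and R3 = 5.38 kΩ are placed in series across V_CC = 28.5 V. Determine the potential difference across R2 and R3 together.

Total series resistance ΣR = 1.15 + 14.5 + 5.38 = 21.03 kΩ.
R_{R2..R3} = 14.5 + 5.38 = 19.88 kΩ.
By the voltage-divider rule, V = 28.5 × 19.88/21.03 = 26.94 V.

V ≈ 26.9 V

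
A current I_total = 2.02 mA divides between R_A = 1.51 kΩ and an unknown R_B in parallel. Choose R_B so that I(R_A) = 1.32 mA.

R_B ≈ 2.85 kΩ

In a two-way split, I_A/I_total = R_B/(R_A + R_B).
With f = 0.6535, R_B = R_A · f/(1−f) = 1.51 × 1.886 = 2.847 kΩ.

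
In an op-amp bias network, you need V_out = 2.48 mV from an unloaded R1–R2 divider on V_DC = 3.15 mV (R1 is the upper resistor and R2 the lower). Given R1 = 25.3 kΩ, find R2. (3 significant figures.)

The divider ratio is R2/(R1+R2) = 2.48/3.15 = 0.7873.
So R2 = R1 · V_out/(V_DC − V_out) = 25.3 × 2.48/(3.15 − 2.48) = 25.3 × 3.701 = 93.65 kΩ.

R2 ≈ 93.6 kΩ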